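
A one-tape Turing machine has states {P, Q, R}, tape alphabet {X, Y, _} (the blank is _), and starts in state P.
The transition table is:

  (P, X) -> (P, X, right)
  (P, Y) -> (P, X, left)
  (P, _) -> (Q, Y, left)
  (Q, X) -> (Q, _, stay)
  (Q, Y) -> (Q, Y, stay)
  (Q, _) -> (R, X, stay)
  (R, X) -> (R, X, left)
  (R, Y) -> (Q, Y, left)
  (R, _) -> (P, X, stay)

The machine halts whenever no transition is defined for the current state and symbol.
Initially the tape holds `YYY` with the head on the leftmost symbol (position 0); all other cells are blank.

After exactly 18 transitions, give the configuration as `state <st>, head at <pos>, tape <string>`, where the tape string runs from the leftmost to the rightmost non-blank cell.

state Q, head at 2, tape XXXXXXY

P | ___[Y]YY_   read Y → write X, move left, go to P
P | __[_]XYY_   read _ → write Y, move left, go to Q
Q | _[_]YXYY_   read _ → write X, move stay, go to R
R | _[X]YXYY_   read X → write X, move left, go to R
R | [_]XYXYY_   read _ → write X, move stay, go to P
P | [X]XYXYY_   read X → write X, move right, go to P
P | X[X]YXYY_   read X → write X, move right, go to P
P | XX[Y]XYY_   read Y → write X, move left, go to P
P | X[X]XXYY_   read X → write X, move right, go to P
P | XX[X]XYY_   read X → write X, move right, go to P
P | XXX[X]YY_   read X → write X, move right, go to P
P | XXXX[Y]Y_   read Y → write X, move left, go to P
P | XXX[X]XY_   read X → write X, move right, go to P
P | XXXX[X]Y_   read X → write X, move right, go to P
P | XXXXX[Y]_   read Y → write X, move left, go to P
P | XXXX[X]X_   read X → write X, move right, go to P
P | XXXXX[X]_   read X → write X, move right, go to P
P | XXXXXX[_]   read _ → write Y, move left, go to Q
Q | XXXXX[X]Y
After 18 steps: state Q, head at 2, tape XXXXXXY.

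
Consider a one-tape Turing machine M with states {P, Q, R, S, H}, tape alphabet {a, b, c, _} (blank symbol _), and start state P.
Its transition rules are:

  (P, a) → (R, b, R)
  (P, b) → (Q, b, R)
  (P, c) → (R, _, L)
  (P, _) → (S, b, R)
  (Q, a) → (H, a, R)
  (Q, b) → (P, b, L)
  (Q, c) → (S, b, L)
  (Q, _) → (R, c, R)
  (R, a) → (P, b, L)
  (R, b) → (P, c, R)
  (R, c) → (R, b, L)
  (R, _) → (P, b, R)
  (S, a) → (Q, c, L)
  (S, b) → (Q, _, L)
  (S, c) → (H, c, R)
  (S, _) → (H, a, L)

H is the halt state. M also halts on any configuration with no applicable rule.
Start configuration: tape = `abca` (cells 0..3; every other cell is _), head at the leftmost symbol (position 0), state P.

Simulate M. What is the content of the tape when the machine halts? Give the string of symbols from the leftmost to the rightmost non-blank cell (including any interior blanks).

P | _[a]bca_   read a → write b, move R, go to R
R | _b[b]ca_   read b → write c, move R, go to P
P | _bc[c]a_   read c → write _, move L, go to R
R | _b[c]_a_   read c → write b, move L, go to R
R | _[b]b_a_   read b → write c, move R, go to P
P | _c[b]_a_   read b → write b, move R, go to Q
Q | _cb[_]a_   read _ → write c, move R, go to R
R | _cbc[a]_   read a → write b, move L, go to P
P | _cb[c]b_   read c → write _, move L, go to R
R | _c[b]_b_   read b → write c, move R, go to P
P | _cc[_]b_   read _ → write b, move R, go to S
S | _ccb[b]_   read b → write _, move L, go to Q
Q | _cc[b]__   read b → write b, move L, go to P
P | _c[c]b__   read c → write _, move L, go to R
R | _[c]_b__   read c → write b, move L, go to R
R | [_]b_b__   read _ → write b, move R, go to P
P | b[b]_b__   read b → write b, move R, go to Q
Q | bb[_]b__   read _ → write c, move R, go to R
R | bbc[b]__   read b → write c, move R, go to P
P | bbcc[_]_   read _ → write b, move R, go to S
S | bbccb[_]   read _ → write a, move L, go to H
H | bbcc[b]a
The non-blank tape span at halt is bbccba.

bbccba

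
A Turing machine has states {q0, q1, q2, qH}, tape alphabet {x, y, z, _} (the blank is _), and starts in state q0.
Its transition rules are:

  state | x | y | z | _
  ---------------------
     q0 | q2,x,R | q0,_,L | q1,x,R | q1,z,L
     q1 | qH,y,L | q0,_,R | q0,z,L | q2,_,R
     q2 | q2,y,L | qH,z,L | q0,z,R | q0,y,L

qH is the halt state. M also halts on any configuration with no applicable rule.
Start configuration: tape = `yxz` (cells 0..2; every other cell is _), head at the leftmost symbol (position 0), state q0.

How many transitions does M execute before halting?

state=q0 head=0 tape=___[y]xz___   (q0,y)→(q0,_,L)
state=q0 head=-1 tape=__[_]_xz___   (q0,_)→(q1,z,L)
state=q1 head=-2 tape=_[_]z_xz___   (q1,_)→(q2,_,R)
state=q2 head=-1 tape=__[z]_xz___   (q2,z)→(q0,z,R)
state=q0 head=0 tape=__z[_]xz___   (q0,_)→(q1,z,L)
state=q1 head=-1 tape=__[z]zxz___   (q1,z)→(q0,z,L)
state=q0 head=-2 tape=_[_]zzxz___   (q0,_)→(q1,z,L)
state=q1 head=-3 tape=[_]zzzxz___   (q1,_)→(q2,_,R)
state=q2 head=-2 tape=_[z]zzxz___   (q2,z)→(q0,z,R)
state=q0 head=-1 tape=_z[z]zxz___   (q0,z)→(q1,x,R)
state=q1 head=0 tape=_zx[z]xz___   (q1,z)→(q0,z,L)
state=q0 head=-1 tape=_z[x]zxz___   (q0,x)→(q2,x,R)
state=q2 head=0 tape=_zx[z]xz___   (q2,z)→(q0,z,R)
state=q0 head=1 tape=_zxz[x]z___   (q0,x)→(q2,x,R)
state=q2 head=2 tape=_zxzx[z]___   (q2,z)→(q0,z,R)
state=q0 head=3 tape=_zxzxz[_]__   (q0,_)→(q1,z,L)
state=q1 head=2 tape=_zxzx[z]z__   (q1,z)→(q0,z,L)
state=q0 head=1 tape=_zxz[x]zz__   (q0,x)→(q2,x,R)
state=q2 head=2 tape=_zxzx[z]z__   (q2,z)→(q0,z,R)
state=q0 head=3 tape=_zxzxz[z]__   (q0,z)→(q1,x,R)
state=q1 head=4 tape=_zxzxzx[_]_   (q1,_)→(q2,_,R)
state=q2 head=5 tape=_zxzxzx_[_]   (q2,_)→(q0,y,L)
state=q0 head=4 tape=_zxzxzx[_]y   (q0,_)→(q1,z,L)
state=q1 head=3 tape=_zxzxz[x]zy   (q1,x)→(qH,y,L)
state=qH head=2 tape=_zxzx[z]yzy
M halts after 24 transitions.

24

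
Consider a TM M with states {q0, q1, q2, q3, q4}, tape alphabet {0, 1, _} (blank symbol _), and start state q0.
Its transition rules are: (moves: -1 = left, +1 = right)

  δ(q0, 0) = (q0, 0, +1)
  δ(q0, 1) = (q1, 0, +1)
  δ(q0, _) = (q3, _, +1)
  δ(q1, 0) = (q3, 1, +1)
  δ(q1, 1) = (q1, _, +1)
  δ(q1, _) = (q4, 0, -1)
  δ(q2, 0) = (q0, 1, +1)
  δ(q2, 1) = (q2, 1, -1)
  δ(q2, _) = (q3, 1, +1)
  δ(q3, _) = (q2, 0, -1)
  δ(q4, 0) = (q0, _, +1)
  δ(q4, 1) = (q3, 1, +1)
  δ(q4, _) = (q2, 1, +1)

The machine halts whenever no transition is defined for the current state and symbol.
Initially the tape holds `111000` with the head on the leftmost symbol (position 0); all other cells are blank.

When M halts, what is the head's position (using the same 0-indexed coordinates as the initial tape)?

q0 | [1]11000   read 1 → write 0, move +1, go to q1
q1 | 0[1]1000   read 1 → write _, move +1, go to q1
q1 | 0_[1]000   read 1 → write _, move +1, go to q1
q1 | 0__[0]00   read 0 → write 1, move +1, go to q3
q3 | 0__1[0]0
At halt the head is at cell 4.

4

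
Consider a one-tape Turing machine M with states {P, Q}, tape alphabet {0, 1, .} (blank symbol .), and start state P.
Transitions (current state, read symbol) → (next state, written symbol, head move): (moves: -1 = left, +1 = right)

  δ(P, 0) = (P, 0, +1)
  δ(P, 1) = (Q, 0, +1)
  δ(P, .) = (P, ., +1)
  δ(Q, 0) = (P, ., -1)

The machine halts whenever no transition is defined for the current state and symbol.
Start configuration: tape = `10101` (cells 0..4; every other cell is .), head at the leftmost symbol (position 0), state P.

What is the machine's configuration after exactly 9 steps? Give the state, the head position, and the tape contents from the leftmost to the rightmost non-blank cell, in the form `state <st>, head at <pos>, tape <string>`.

state Q, head at 5, tape 0.0.0

state=P head=0 tape=[1]0101.   (P,1)→(Q,0,+1)
state=Q head=1 tape=0[0]101.   (Q,0)→(P,.,-1)
state=P head=0 tape=[0].101.   (P,0)→(P,0,+1)
state=P head=1 tape=0[.]101.   (P,.)→(P,.,+1)
state=P head=2 tape=0.[1]01.   (P,1)→(Q,0,+1)
state=Q head=3 tape=0.0[0]1.   (Q,0)→(P,.,-1)
state=P head=2 tape=0.[0].1.   (P,0)→(P,0,+1)
state=P head=3 tape=0.0[.]1.   (P,.)→(P,.,+1)
state=P head=4 tape=0.0.[1].   (P,1)→(Q,0,+1)
state=Q head=5 tape=0.0.0[.]
After 9 steps: state Q, head at 5, tape 0.0.0.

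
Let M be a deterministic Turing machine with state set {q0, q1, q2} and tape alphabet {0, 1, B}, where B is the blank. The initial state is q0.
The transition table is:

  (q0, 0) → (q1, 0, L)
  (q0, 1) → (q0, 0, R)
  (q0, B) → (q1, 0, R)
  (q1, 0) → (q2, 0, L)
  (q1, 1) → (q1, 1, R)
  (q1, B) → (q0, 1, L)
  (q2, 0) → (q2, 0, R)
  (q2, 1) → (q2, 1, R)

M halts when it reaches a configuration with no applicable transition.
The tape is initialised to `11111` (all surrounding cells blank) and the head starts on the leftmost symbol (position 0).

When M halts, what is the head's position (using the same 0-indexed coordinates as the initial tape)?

7

q0 | [1]1111BBB   read 1 → write 0, move R, go to q0
q0 | 0[1]111BBB   read 1 → write 0, move R, go to q0
q0 | 00[1]11BBB   read 1 → write 0, move R, go to q0
q0 | 000[1]1BBB   read 1 → write 0, move R, go to q0
q0 | 0000[1]BBB   read 1 → write 0, move R, go to q0
q0 | 00000[B]BB   read B → write 0, move R, go to q1
q1 | 000000[B]B   read B → write 1, move L, go to q0
q0 | 00000[0]1B   read 0 → write 0, move L, go to q1
q1 | 0000[0]01B   read 0 → write 0, move L, go to q2
q2 | 000[0]001B   read 0 → write 0, move R, go to q2
q2 | 0000[0]01B   read 0 → write 0, move R, go to q2
q2 | 00000[0]1B   read 0 → write 0, move R, go to q2
q2 | 000000[1]B   read 1 → write 1, move R, go to q2
q2 | 0000001[B]
At halt the head is at cell 7.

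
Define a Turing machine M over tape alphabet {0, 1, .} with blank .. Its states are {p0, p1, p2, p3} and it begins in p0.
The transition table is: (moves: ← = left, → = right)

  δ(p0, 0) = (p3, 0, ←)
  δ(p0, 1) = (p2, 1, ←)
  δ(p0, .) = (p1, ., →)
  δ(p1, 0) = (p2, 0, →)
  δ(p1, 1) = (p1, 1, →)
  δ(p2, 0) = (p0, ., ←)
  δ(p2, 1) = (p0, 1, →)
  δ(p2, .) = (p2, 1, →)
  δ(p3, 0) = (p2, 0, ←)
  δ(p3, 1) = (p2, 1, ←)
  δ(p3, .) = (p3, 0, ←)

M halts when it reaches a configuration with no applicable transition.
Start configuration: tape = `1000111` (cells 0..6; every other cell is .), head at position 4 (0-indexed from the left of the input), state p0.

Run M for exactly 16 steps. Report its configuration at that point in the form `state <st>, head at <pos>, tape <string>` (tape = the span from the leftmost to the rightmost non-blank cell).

p0 | .1000[1]11   read 1 → write 1, move ←, go to p2
p2 | .100[0]111   read 0 → write ., move ←, go to p0
p0 | .10[0].111   read 0 → write 0, move ←, go to p3
p3 | .1[0]0.111   read 0 → write 0, move ←, go to p2
p2 | .[1]00.111   read 1 → write 1, move →, go to p0
p0 | .1[0]0.111   read 0 → write 0, move ←, go to p3
p3 | .[1]00.111   read 1 → write 1, move ←, go to p2
p2 | [.]100.111   read . → write 1, move →, go to p2
p2 | 1[1]00.111   read 1 → write 1, move →, go to p0
p0 | 11[0]0.111   read 0 → write 0, move ←, go to p3
p3 | 1[1]00.111   read 1 → write 1, move ←, go to p2
p2 | [1]100.111   read 1 → write 1, move →, go to p0
p0 | 1[1]00.111   read 1 → write 1, move ←, go to p2
p2 | [1]100.111   read 1 → write 1, move →, go to p0
p0 | 1[1]00.111   read 1 → write 1, move ←, go to p2
p2 | [1]100.111   read 1 → write 1, move →, go to p0
p0 | 1[1]00.111
After 16 steps: state p0, head at 0, tape 1100.111.

state p0, head at 0, tape 1100.111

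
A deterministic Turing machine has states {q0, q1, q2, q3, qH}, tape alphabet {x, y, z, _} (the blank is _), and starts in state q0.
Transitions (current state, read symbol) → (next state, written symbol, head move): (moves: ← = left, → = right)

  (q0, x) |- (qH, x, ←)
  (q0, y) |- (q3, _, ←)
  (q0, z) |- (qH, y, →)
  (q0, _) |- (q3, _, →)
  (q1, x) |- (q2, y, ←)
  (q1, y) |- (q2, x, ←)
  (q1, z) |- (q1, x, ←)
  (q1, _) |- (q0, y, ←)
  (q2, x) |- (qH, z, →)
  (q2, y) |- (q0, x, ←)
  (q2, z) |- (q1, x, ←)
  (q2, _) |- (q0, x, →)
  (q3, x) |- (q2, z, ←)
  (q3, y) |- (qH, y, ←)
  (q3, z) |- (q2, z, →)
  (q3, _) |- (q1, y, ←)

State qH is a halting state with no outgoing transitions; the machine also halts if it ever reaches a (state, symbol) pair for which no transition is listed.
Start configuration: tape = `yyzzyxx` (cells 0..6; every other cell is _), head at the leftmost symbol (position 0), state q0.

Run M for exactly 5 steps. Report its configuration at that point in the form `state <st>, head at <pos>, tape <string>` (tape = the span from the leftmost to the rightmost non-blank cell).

state qH, head at -3, tape yy_yzzyxx

state=q0 head=0 tape=___[y]yzzyxx   (q0,y)→(q3,_,←)
state=q3 head=-1 tape=__[_]_yzzyxx   (q3,_)→(q1,y,←)
state=q1 head=-2 tape=_[_]y_yzzyxx   (q1,_)→(q0,y,←)
state=q0 head=-3 tape=[_]yy_yzzyxx   (q0,_)→(q3,_,→)
state=q3 head=-2 tape=_[y]y_yzzyxx   (q3,y)→(qH,y,←)
state=qH head=-3 tape=[_]yy_yzzyxx
After 5 steps: state qH, head at -3, tape yy_yzzyxx.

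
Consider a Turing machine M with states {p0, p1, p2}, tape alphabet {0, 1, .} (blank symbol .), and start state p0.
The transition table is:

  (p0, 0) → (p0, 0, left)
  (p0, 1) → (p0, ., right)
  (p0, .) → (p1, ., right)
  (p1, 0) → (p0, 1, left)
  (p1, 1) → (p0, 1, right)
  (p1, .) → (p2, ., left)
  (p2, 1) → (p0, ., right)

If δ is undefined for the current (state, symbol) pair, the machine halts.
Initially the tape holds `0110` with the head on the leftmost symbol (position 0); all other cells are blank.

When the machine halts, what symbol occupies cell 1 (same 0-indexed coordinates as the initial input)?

.

p0 | .[0]110..   read 0 → write 0, move left, go to p0
p0 | [.]0110..   read . → write ., move right, go to p1
p1 | .[0]110..   read 0 → write 1, move left, go to p0
p0 | [.]1110..   read . → write ., move right, go to p1
p1 | .[1]110..   read 1 → write 1, move right, go to p0
p0 | .1[1]10..   read 1 → write ., move right, go to p0
p0 | .1.[1]0..   read 1 → write ., move right, go to p0
p0 | .1..[0]..   read 0 → write 0, move left, go to p0
p0 | .1.[.]0..   read . → write ., move right, go to p1
p1 | .1..[0]..   read 0 → write 1, move left, go to p0
p0 | .1.[.]1..   read . → write ., move right, go to p1
p1 | .1..[1]..   read 1 → write 1, move right, go to p0
p0 | .1..1[.].   read . → write ., move right, go to p1
p1 | .1..1.[.]   read . → write ., move left, go to p2
p2 | .1..1[.].
Cell 1 holds . when M halts.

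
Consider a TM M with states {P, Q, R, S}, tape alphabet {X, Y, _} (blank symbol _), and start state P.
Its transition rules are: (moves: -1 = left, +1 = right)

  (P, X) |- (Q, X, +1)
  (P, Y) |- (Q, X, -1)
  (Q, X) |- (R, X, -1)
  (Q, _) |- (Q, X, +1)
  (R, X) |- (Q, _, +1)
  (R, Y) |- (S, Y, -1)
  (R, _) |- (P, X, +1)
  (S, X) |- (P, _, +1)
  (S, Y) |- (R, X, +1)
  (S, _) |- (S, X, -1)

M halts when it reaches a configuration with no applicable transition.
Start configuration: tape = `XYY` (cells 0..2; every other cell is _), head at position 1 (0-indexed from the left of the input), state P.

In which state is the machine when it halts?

Q

state=P head=1 tape=_X[Y]Y   (P,Y)→(Q,X,-1)
state=Q head=0 tape=_[X]XY   (Q,X)→(R,X,-1)
state=R head=-1 tape=[_]XXY   (R,_)→(P,X,+1)
state=P head=0 tape=X[X]XY   (P,X)→(Q,X,+1)
state=Q head=1 tape=XX[X]Y   (Q,X)→(R,X,-1)
state=R head=0 tape=X[X]XY   (R,X)→(Q,_,+1)
state=Q head=1 tape=X_[X]Y   (Q,X)→(R,X,-1)
state=R head=0 tape=X[_]XY   (R,_)→(P,X,+1)
state=P head=1 tape=XX[X]Y   (P,X)→(Q,X,+1)
state=Q head=2 tape=XXX[Y]
No transition is defined for (Q, Y); M halts in state Q.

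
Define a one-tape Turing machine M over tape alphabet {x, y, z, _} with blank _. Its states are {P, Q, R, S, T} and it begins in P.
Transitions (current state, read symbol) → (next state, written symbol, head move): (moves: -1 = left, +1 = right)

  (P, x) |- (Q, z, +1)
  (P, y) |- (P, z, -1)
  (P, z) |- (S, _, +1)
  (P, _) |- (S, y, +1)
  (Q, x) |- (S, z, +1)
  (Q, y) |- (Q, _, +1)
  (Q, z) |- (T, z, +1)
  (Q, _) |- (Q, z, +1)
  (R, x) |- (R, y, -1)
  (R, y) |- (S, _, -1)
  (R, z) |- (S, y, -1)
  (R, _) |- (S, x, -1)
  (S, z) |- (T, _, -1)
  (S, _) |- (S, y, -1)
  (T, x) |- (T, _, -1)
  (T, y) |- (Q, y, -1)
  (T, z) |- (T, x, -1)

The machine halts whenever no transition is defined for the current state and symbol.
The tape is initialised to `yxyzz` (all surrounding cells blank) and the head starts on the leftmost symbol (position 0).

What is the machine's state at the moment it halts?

S

state=P head=0 tape=__[y]xyzz   (P,y)→(P,z,-1)
state=P head=-1 tape=_[_]zxyzz   (P,_)→(S,y,+1)
state=S head=0 tape=_y[z]xyzz   (S,z)→(T,_,-1)
state=T head=-1 tape=_[y]_xyzz   (T,y)→(Q,y,-1)
state=Q head=-2 tape=[_]y_xyzz   (Q,_)→(Q,z,+1)
state=Q head=-1 tape=z[y]_xyzz   (Q,y)→(Q,_,+1)
state=Q head=0 tape=z_[_]xyzz   (Q,_)→(Q,z,+1)
state=Q head=1 tape=z_z[x]yzz   (Q,x)→(S,z,+1)
state=S head=2 tape=z_zz[y]zz
No transition is defined for (S, y); M halts in state S.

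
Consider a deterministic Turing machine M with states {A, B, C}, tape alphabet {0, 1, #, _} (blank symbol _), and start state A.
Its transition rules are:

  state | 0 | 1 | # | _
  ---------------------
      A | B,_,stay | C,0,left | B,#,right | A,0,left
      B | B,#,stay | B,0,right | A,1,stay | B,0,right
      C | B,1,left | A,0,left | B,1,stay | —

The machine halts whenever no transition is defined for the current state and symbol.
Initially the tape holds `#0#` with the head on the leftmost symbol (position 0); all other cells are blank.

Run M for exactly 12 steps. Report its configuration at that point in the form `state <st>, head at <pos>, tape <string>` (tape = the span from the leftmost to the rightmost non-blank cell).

A | _[#]0#   read # → write #, move right, go to B
B | _#[0]#   read 0 → write #, move stay, go to B
B | _#[#]#   read # → write 1, move stay, go to A
A | _#[1]#   read 1 → write 0, move left, go to C
C | _[#]0#   read # → write 1, move stay, go to B
B | _[1]0#   read 1 → write 0, move right, go to B
B | _0[0]#   read 0 → write #, move stay, go to B
B | _0[#]#   read # → write 1, move stay, go to A
A | _0[1]#   read 1 → write 0, move left, go to C
C | _[0]0#   read 0 → write 1, move left, go to B
B | [_]10#   read _ → write 0, move right, go to B
B | 0[1]0#   read 1 → write 0, move right, go to B
B | 00[0]#
After 12 steps: state B, head at 1, tape 000#.

state B, head at 1, tape 000#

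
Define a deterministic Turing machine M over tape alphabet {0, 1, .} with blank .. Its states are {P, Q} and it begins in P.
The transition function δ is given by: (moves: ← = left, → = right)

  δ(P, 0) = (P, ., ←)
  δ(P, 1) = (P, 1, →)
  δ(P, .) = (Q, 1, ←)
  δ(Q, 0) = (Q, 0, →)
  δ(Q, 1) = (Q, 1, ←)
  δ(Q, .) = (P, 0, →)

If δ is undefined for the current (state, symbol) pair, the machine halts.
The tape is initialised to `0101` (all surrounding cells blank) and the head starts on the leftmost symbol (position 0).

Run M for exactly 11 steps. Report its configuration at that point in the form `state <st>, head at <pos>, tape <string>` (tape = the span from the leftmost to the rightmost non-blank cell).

state Q, head at -1, tape 011101

P | ..[0]101   read 0 → write ., move ←, go to P
P | .[.].101   read . → write 1, move ←, go to Q
Q | [.]1.101   read . → write 0, move →, go to P
P | 0[1].101   read 1 → write 1, move →, go to P
P | 01[.]101   read . → write 1, move ←, go to Q
Q | 0[1]1101   read 1 → write 1, move ←, go to Q
Q | [0]11101   read 0 → write 0, move →, go to Q
Q | 0[1]1101   read 1 → write 1, move ←, go to Q
Q | [0]11101   read 0 → write 0, move →, go to Q
Q | 0[1]1101   read 1 → write 1, move ←, go to Q
Q | [0]11101   read 0 → write 0, move →, go to Q
Q | 0[1]1101
After 11 steps: state Q, head at -1, tape 011101.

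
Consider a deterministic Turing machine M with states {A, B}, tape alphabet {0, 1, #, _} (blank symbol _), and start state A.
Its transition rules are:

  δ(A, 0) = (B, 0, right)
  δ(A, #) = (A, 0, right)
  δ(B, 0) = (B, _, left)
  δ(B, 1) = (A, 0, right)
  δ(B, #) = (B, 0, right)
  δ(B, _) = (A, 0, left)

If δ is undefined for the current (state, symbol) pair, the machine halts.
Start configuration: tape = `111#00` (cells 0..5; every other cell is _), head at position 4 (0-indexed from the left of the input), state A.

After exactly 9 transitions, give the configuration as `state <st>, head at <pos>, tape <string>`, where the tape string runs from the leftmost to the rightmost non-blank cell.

A | 111#[0]0   read 0 → write 0, move right, go to B
B | 111#0[0]   read 0 → write _, move left, go to B
B | 111#[0]_   read 0 → write _, move left, go to B
B | 111[#]__   read # → write 0, move right, go to B
B | 1110[_]_   read _ → write 0, move left, go to A
A | 111[0]0_   read 0 → write 0, move right, go to B
B | 1110[0]_   read 0 → write _, move left, go to B
B | 111[0]__   read 0 → write _, move left, go to B
B | 11[1]___   read 1 → write 0, move right, go to A
A | 110[_]__
After 9 steps: state A, head at 3, tape 110.

state A, head at 3, tape 110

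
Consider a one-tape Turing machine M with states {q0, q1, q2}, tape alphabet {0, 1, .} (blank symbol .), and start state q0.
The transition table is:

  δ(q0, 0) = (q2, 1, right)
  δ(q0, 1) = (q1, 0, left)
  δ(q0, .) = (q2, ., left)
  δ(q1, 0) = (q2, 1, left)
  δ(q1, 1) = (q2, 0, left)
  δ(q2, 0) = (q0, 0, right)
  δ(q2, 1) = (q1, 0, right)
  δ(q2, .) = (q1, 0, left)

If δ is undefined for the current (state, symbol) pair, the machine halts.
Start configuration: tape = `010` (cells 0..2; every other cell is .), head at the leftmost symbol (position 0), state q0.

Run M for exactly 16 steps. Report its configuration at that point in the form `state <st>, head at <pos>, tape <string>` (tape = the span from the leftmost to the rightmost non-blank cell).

state q2, head at 2, tape 010

q0 | [0]10.   read 0 → write 1, move right, go to q2
q2 | 1[1]0.   read 1 → write 0, move right, go to q1
q1 | 10[0].   read 0 → write 1, move left, go to q2
q2 | 1[0]1.   read 0 → write 0, move right, go to q0
q0 | 10[1].   read 1 → write 0, move left, go to q1
q1 | 1[0]0.   read 0 → write 1, move left, go to q2
q2 | [1]10.   read 1 → write 0, move right, go to q1
q1 | 0[1]0.   read 1 → write 0, move left, go to q2
q2 | [0]00.   read 0 → write 0, move right, go to q0
q0 | 0[0]0.   read 0 → write 1, move right, go to q2
q2 | 01[0].   read 0 → write 0, move right, go to q0
q0 | 010[.]   read . → write ., move left, go to q2
q2 | 01[0].   read 0 → write 0, move right, go to q0
q0 | 010[.]   read . → write ., move left, go to q2
q2 | 01[0].   read 0 → write 0, move right, go to q0
q0 | 010[.]   read . → write ., move left, go to q2
q2 | 01[0].
After 16 steps: state q2, head at 2, tape 010.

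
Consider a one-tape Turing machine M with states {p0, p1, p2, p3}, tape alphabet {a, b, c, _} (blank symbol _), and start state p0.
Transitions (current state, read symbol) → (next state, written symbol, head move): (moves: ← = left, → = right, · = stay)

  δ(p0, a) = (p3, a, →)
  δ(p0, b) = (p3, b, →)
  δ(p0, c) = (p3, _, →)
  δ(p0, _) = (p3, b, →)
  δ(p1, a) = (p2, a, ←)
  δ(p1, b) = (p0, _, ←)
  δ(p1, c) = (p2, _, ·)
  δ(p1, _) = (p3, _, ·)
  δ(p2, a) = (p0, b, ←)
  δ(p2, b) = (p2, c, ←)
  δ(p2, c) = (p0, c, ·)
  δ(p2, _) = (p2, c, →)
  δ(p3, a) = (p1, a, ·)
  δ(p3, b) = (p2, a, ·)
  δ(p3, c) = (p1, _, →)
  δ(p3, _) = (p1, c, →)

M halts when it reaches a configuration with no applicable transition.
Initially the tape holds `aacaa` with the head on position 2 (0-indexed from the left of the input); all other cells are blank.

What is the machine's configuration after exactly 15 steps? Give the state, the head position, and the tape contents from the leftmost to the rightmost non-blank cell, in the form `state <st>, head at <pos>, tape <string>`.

state p3, head at 3, tape aabba

p0 | aa[c]aa   read c → write _, move →, go to p3
p3 | aa_[a]a   read a → write a, move ·, go to p1
p1 | aa_[a]a   read a → write a, move ←, go to p2
p2 | aa[_]aa   read _ → write c, move →, go to p2
p2 | aac[a]a   read a → write b, move ←, go to p0
p0 | aa[c]ba   read c → write _, move →, go to p3
p3 | aa_[b]a   read b → write a, move ·, go to p2
p2 | aa_[a]a   read a → write b, move ←, go to p0
p0 | aa[_]ba   read _ → write b, move →, go to p3
p3 | aab[b]a   read b → write a, move ·, go to p2
p2 | aab[a]a   read a → write b, move ←, go to p0
p0 | aa[b]ba   read b → write b, move →, go to p3
p3 | aab[b]a   read b → write a, move ·, go to p2
p2 | aab[a]a   read a → write b, move ←, go to p0
p0 | aa[b]ba   read b → write b, move →, go to p3
p3 | aab[b]a
After 15 steps: state p3, head at 3, tape aabba.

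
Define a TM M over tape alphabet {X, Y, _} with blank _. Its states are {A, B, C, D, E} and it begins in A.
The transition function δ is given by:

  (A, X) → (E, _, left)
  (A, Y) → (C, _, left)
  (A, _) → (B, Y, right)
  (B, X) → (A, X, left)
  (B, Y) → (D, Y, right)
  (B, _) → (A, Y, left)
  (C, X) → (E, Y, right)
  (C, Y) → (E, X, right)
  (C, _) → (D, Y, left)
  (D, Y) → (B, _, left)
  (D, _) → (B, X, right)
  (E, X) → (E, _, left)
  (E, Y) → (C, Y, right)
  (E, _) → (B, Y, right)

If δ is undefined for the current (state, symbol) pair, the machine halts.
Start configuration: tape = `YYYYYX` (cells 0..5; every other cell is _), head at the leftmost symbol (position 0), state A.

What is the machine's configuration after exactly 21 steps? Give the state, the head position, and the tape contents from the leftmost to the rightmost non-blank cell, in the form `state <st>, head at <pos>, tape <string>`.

A | __[Y]YYYYX   read Y → write _, move left, go to C
C | _[_]_YYYYX   read _ → write Y, move left, go to D
D | [_]Y_YYYYX   read _ → write X, move right, go to B
B | X[Y]_YYYYX   read Y → write Y, move right, go to D
D | XY[_]YYYYX   read _ → write X, move right, go to B
B | XYX[Y]YYYX   read Y → write Y, move right, go to D
D | XYXY[Y]YYX   read Y → write _, move left, go to B
B | XYX[Y]_YYX   read Y → write Y, move right, go to D
D | XYXY[_]YYX   read _ → write X, move right, go to B
B | XYXYX[Y]YX   read Y → write Y, move right, go to D
D | XYXYXY[Y]X   read Y → write _, move left, go to B
B | XYXYX[Y]_X   read Y → write Y, move right, go to D
D | XYXYXY[_]X   read _ → write X, move right, go to B
B | XYXYXYX[X]   read X → write X, move left, go to A
A | XYXYXY[X]X   read X → write _, move left, go to E
E | XYXYX[Y]_X   read Y → write Y, move right, go to C
C | XYXYXY[_]X   read _ → write Y, move left, go to D
D | XYXYX[Y]YX   read Y → write _, move left, go to B
B | XYXY[X]_YX   read X → write X, move left, go to A
A | XYX[Y]X_YX   read Y → write _, move left, go to C
C | XY[X]_X_YX   read X → write Y, move right, go to E
E | XYY[_]X_YX
After 21 steps: state E, head at 1, tape XYY_X_YX.

state E, head at 1, tape XYY_X_YX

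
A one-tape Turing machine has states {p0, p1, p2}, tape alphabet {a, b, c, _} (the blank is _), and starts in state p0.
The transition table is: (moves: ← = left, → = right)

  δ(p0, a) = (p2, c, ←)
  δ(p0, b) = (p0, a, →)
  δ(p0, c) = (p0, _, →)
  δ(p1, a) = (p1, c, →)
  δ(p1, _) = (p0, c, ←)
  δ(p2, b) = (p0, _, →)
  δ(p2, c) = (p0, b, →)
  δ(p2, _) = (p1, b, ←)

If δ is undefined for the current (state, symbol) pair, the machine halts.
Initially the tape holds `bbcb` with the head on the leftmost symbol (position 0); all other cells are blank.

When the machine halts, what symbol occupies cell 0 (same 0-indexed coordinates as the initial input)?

a

state=p0 head=0 tape=[b]bcb_   (p0,b)→(p0,a,→)
state=p0 head=1 tape=a[b]cb_   (p0,b)→(p0,a,→)
state=p0 head=2 tape=aa[c]b_   (p0,c)→(p0,_,→)
state=p0 head=3 tape=aa_[b]_   (p0,b)→(p0,a,→)
state=p0 head=4 tape=aa_a[_]
Cell 0 holds a when M halts.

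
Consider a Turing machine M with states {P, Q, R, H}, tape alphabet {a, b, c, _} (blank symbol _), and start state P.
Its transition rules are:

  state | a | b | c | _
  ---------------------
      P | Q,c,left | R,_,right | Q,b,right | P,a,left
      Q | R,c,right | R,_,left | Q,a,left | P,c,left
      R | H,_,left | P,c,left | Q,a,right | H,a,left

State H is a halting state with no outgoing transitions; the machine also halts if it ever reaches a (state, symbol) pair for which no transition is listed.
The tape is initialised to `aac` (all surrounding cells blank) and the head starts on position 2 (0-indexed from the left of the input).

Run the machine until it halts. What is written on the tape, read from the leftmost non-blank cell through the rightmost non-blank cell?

cc_cc

P | aa[c]__   read c → write b, move right, go to Q
Q | aab[_]_   read _ → write c, move left, go to P
P | aa[b]c_   read b → write _, move right, go to R
R | aa_[c]_   read c → write a, move right, go to Q
Q | aa_a[_]   read _ → write c, move left, go to P
P | aa_[a]c   read a → write c, move left, go to Q
Q | aa[_]cc   read _ → write c, move left, go to P
P | a[a]ccc   read a → write c, move left, go to Q
Q | [a]cccc   read a → write c, move right, go to R
R | c[c]ccc   read c → write a, move right, go to Q
Q | ca[c]cc   read c → write a, move left, go to Q
Q | c[a]acc   read a → write c, move right, go to R
R | cc[a]cc   read a → write _, move left, go to H
H | c[c]_cc
The non-blank tape span at halt is cc_cc.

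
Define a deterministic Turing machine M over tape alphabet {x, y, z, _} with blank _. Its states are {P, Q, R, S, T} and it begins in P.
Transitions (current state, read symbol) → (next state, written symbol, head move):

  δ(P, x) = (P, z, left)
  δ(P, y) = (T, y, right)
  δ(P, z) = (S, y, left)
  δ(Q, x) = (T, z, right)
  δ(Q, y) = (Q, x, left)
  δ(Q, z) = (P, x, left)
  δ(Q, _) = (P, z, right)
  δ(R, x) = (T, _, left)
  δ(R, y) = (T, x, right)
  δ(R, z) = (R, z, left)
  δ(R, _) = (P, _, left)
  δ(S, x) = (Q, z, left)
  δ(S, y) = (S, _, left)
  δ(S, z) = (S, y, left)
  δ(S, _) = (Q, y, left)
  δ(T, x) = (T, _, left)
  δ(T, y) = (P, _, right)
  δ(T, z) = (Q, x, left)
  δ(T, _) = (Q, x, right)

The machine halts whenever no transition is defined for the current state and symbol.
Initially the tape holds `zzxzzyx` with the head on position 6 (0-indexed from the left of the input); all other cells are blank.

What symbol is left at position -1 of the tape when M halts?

P | __zzxzzy[x]   read x → write z, move left, go to P
P | __zzxzz[y]z   read y → write y, move right, go to T
T | __zzxzzy[z]   read z → write x, move left, go to Q
Q | __zzxzz[y]x   read y → write x, move left, go to Q
Q | __zzxz[z]xx   read z → write x, move left, go to P
P | __zzx[z]xxx   read z → write y, move left, go to S
S | __zz[x]yxxx   read x → write z, move left, go to Q
Q | __z[z]zyxxx   read z → write x, move left, go to P
P | __[z]xzyxxx   read z → write y, move left, go to S
S | _[_]yxzyxxx   read _ → write y, move left, go to Q
Q | [_]yyxzyxxx   read _ → write z, move right, go to P
P | z[y]yxzyxxx   read y → write y, move right, go to T
T | zy[y]xzyxxx   read y → write _, move right, go to P
P | zy_[x]zyxxx   read x → write z, move left, go to P
P | zy[_]zzyxxx
Cell -1 holds y when M halts.

y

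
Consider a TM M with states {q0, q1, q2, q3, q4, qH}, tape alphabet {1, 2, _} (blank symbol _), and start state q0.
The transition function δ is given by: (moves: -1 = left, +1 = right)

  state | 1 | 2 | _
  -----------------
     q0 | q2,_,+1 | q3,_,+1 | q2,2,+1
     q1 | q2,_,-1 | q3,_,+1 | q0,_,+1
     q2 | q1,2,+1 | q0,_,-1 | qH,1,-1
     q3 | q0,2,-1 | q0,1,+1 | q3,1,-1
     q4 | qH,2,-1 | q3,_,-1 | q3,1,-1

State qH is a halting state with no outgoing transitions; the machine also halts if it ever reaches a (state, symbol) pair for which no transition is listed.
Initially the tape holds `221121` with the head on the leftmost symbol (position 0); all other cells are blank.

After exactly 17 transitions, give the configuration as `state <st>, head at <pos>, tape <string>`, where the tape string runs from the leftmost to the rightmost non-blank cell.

state qH, head at 7, tape 1_1_2_21

state=q0 head=0 tape=[2]21121___   (q0,2)→(q3,_,+1)
state=q3 head=1 tape=_[2]1121___   (q3,2)→(q0,1,+1)
state=q0 head=2 tape=_1[1]121___   (q0,1)→(q2,_,+1)
state=q2 head=3 tape=_1_[1]21___   (q2,1)→(q1,2,+1)
state=q1 head=4 tape=_1_2[2]1___   (q1,2)→(q3,_,+1)
state=q3 head=5 tape=_1_2_[1]___   (q3,1)→(q0,2,-1)
state=q0 head=4 tape=_1_2[_]2___   (q0,_)→(q2,2,+1)
state=q2 head=5 tape=_1_22[2]___   (q2,2)→(q0,_,-1)
state=q0 head=4 tape=_1_2[2]____   (q0,2)→(q3,_,+1)
state=q3 head=5 tape=_1_2_[_]___   (q3,_)→(q3,1,-1)
state=q3 head=4 tape=_1_2[_]1___   (q3,_)→(q3,1,-1)
state=q3 head=3 tape=_1_[2]11___   (q3,2)→(q0,1,+1)
state=q0 head=4 tape=_1_1[1]1___   (q0,1)→(q2,_,+1)
state=q2 head=5 tape=_1_1_[1]___   (q2,1)→(q1,2,+1)
state=q1 head=6 tape=_1_1_2[_]__   (q1,_)→(q0,_,+1)
state=q0 head=7 tape=_1_1_2_[_]_   (q0,_)→(q2,2,+1)
state=q2 head=8 tape=_1_1_2_2[_]   (q2,_)→(qH,1,-1)
state=qH head=7 tape=_1_1_2_[2]1
After 17 steps: state qH, head at 7, tape 1_1_2_21.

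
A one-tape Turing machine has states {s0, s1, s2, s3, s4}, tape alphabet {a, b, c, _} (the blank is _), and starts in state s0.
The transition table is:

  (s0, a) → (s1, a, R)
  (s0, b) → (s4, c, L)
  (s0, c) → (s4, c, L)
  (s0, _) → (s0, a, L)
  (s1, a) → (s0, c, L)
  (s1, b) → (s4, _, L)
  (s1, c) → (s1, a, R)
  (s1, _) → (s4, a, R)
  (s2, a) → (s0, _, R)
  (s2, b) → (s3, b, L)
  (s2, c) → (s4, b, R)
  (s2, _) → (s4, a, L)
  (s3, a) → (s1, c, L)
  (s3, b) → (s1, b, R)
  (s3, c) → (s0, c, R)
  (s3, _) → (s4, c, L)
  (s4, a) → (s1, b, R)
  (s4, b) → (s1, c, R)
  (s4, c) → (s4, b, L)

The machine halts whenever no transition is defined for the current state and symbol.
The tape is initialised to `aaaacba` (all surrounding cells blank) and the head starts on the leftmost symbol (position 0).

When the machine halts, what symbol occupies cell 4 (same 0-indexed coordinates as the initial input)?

b

s0 | [a]aaacba__   read a → write a, move R, go to s1
s1 | a[a]aacba__   read a → write c, move L, go to s0
s0 | [a]caacba__   read a → write a, move R, go to s1
s1 | a[c]aacba__   read c → write a, move R, go to s1
s1 | aa[a]acba__   read a → write c, move L, go to s0
s0 | a[a]cacba__   read a → write a, move R, go to s1
s1 | aa[c]acba__   read c → write a, move R, go to s1
s1 | aaa[a]cba__   read a → write c, move L, go to s0
s0 | aa[a]ccba__   read a → write a, move R, go to s1
s1 | aaa[c]cba__   read c → write a, move R, go to s1
s1 | aaaa[c]ba__   read c → write a, move R, go to s1
s1 | aaaaa[b]a__   read b → write _, move L, go to s4
s4 | aaaa[a]_a__   read a → write b, move R, go to s1
s1 | aaaab[_]a__   read _ → write a, move R, go to s4
s4 | aaaaba[a]__   read a → write b, move R, go to s1
s1 | aaaabab[_]_   read _ → write a, move R, go to s4
s4 | aaaababa[_]
Cell 4 holds b when M halts.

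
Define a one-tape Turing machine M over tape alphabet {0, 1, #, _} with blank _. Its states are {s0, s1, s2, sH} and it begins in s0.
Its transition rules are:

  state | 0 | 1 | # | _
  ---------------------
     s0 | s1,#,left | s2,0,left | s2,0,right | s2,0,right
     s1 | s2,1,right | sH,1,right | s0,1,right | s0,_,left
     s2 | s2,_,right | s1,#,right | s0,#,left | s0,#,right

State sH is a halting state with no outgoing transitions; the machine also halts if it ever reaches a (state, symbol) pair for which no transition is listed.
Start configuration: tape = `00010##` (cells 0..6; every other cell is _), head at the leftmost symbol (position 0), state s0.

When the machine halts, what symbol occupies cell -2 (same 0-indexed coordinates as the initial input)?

0

state=s0 head=0 tape=__[0]0010##   (s0,0)→(s1,#,left)
state=s1 head=-1 tape=_[_]#0010##   (s1,_)→(s0,_,left)
state=s0 head=-2 tape=[_]_#0010##   (s0,_)→(s2,0,right)
state=s2 head=-1 tape=0[_]#0010##   (s2,_)→(s0,#,right)
state=s0 head=0 tape=0#[#]0010##   (s0,#)→(s2,0,right)
state=s2 head=1 tape=0#0[0]010##   (s2,0)→(s2,_,right)
state=s2 head=2 tape=0#0_[0]10##   (s2,0)→(s2,_,right)
state=s2 head=3 tape=0#0__[1]0##   (s2,1)→(s1,#,right)
state=s1 head=4 tape=0#0__#[0]##   (s1,0)→(s2,1,right)
state=s2 head=5 tape=0#0__#1[#]#   (s2,#)→(s0,#,left)
state=s0 head=4 tape=0#0__#[1]##   (s0,1)→(s2,0,left)
state=s2 head=3 tape=0#0__[#]0##   (s2,#)→(s0,#,left)
state=s0 head=2 tape=0#0_[_]#0##   (s0,_)→(s2,0,right)
state=s2 head=3 tape=0#0_0[#]0##   (s2,#)→(s0,#,left)
state=s0 head=2 tape=0#0_[0]#0##   (s0,0)→(s1,#,left)
state=s1 head=1 tape=0#0[_]##0##   (s1,_)→(s0,_,left)
state=s0 head=0 tape=0#[0]_##0##   (s0,0)→(s1,#,left)
state=s1 head=-1 tape=0[#]#_##0##   (s1,#)→(s0,1,right)
state=s0 head=0 tape=01[#]_##0##   (s0,#)→(s2,0,right)
state=s2 head=1 tape=010[_]##0##   (s2,_)→(s0,#,right)
state=s0 head=2 tape=010#[#]#0##   (s0,#)→(s2,0,right)
state=s2 head=3 tape=010#0[#]0##   (s2,#)→(s0,#,left)
state=s0 head=2 tape=010#[0]#0##   (s0,0)→(s1,#,left)
state=s1 head=1 tape=010[#]##0##   (s1,#)→(s0,1,right)
state=s0 head=2 tape=0101[#]#0##   (s0,#)→(s2,0,right)
state=s2 head=3 tape=01010[#]0##   (s2,#)→(s0,#,left)
state=s0 head=2 tape=0101[0]#0##   (s0,0)→(s1,#,left)
state=s1 head=1 tape=010[1]##0##   (s1,1)→(sH,1,right)
state=sH head=2 tape=0101[#]#0##
Cell -2 holds 0 when M halts.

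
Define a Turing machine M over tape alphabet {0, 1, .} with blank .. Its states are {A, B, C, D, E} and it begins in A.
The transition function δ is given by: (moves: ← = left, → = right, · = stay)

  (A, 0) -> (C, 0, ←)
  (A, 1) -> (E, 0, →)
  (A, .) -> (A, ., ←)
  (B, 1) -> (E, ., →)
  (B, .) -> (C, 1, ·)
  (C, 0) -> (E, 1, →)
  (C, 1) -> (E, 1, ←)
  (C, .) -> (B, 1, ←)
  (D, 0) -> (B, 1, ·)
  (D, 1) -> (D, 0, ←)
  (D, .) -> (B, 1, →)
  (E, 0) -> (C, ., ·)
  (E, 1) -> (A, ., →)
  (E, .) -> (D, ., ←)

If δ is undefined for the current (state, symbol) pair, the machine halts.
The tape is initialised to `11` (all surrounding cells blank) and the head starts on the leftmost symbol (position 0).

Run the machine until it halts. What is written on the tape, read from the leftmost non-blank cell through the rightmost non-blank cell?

0.01

state=A head=0 tape=....[1]1.   (A,1)→(E,0,→)
state=E head=1 tape=....0[1].   (E,1)→(A,.,→)
state=A head=2 tape=....0.[.]   (A,.)→(A,.,←)
state=A head=1 tape=....0[.].   (A,.)→(A,.,←)
state=A head=0 tape=....[0]..   (A,0)→(C,0,←)
state=C head=-1 tape=...[.]0..   (C,.)→(B,1,←)
state=B head=-2 tape=..[.]10..   (B,.)→(C,1,·)
state=C head=-2 tape=..[1]10..   (C,1)→(E,1,←)
state=E head=-3 tape=.[.]110..   (E,.)→(D,.,←)
state=D head=-4 tape=[.].110..   (D,.)→(B,1,→)
state=B head=-3 tape=1[.]110..   (B,.)→(C,1,·)
state=C head=-3 tape=1[1]110..   (C,1)→(E,1,←)
state=E head=-4 tape=[1]1110..   (E,1)→(A,.,→)
state=A head=-3 tape=.[1]110..   (A,1)→(E,0,→)
state=E head=-2 tape=.0[1]10..   (E,1)→(A,.,→)
state=A head=-1 tape=.0.[1]0..   (A,1)→(E,0,→)
state=E head=0 tape=.0.0[0]..   (E,0)→(C,.,·)
state=C head=0 tape=.0.0[.]..   (C,.)→(B,1,←)
state=B head=-1 tape=.0.[0]1..
The non-blank tape span at halt is 0.01.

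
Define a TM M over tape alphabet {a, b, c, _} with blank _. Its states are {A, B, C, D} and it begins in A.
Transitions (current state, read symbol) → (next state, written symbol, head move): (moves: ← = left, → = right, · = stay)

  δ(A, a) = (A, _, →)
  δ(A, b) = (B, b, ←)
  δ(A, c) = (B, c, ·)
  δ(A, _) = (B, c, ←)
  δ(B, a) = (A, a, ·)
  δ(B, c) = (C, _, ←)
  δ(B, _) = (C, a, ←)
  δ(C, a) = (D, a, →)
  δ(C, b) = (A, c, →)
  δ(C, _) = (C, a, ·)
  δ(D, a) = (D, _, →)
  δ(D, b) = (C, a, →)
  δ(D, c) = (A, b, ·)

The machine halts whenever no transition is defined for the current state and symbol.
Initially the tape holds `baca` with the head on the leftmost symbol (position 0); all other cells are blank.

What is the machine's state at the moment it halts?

state=A head=0 tape=__[b]aca_   (A,b)→(B,b,←)
state=B head=-1 tape=_[_]baca_   (B,_)→(C,a,←)
state=C head=-2 tape=[_]abaca_   (C,_)→(C,a,·)
state=C head=-2 tape=[a]abaca_   (C,a)→(D,a,→)
state=D head=-1 tape=a[a]baca_   (D,a)→(D,_,→)
state=D head=0 tape=a_[b]aca_   (D,b)→(C,a,→)
state=C head=1 tape=a_a[a]ca_   (C,a)→(D,a,→)
state=D head=2 tape=a_aa[c]a_   (D,c)→(A,b,·)
state=A head=2 tape=a_aa[b]a_   (A,b)→(B,b,←)
state=B head=1 tape=a_a[a]ba_   (B,a)→(A,a,·)
state=A head=1 tape=a_a[a]ba_   (A,a)→(A,_,→)
state=A head=2 tape=a_a_[b]a_   (A,b)→(B,b,←)
state=B head=1 tape=a_a[_]ba_   (B,_)→(C,a,←)
state=C head=0 tape=a_[a]aba_   (C,a)→(D,a,→)
state=D head=1 tape=a_a[a]ba_   (D,a)→(D,_,→)
state=D head=2 tape=a_a_[b]a_   (D,b)→(C,a,→)
state=C head=3 tape=a_a_a[a]_   (C,a)→(D,a,→)
state=D head=4 tape=a_a_aa[_]
No transition is defined for (D, _); M halts in state D.

D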